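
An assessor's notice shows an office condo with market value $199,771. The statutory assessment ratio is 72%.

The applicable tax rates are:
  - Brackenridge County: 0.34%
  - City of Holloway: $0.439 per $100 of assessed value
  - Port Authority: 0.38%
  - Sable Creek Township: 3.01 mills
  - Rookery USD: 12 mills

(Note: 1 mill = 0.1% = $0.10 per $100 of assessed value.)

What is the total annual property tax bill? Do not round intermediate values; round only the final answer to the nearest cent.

Assessed value = $199,771 × 0.72 = $143,835.12
Brackenridge County: $143,835.12 × 0.0034 = $489.039408
City of Holloway: $143,835.12 × 0.00439 = $631.4361768
Port Authority: $143,835.12 × 0.0038 = $546.573456
Sable Creek Township: $143,835.12 × 0.00301 = $432.9437112
Rookery USD: $143,835.12 × 0.012 = $1,726.02144
Total = $3,826.014192

$3,826.01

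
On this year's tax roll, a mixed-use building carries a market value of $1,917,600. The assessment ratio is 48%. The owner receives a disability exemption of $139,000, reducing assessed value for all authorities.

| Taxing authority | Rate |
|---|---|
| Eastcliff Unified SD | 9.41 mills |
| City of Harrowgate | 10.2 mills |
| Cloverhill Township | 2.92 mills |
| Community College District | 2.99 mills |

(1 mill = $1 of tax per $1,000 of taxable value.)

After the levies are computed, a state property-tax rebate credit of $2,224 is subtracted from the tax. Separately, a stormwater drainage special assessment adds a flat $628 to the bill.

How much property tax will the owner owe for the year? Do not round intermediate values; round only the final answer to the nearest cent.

Assessed value = $1,917,600 × 0.48 = $920,448
Taxable value = $920,448 − $139,000 = $781,448
Eastcliff Unified SD: $781,448 × 0.00941 = $7,353.42568
City of Harrowgate: $781,448 × 0.0102 = $7,970.7696
Cloverhill Township: $781,448 × 0.00292 = $2,281.82816
Community College District: $781,448 × 0.00299 = $2,336.52952
Levies subtotal = $19,942.55296
After credit = $19,942.55296 − $2,224 = $17,718.55296
Total = $17,718.55296 + $628 = $18,346.55296

$18,346.55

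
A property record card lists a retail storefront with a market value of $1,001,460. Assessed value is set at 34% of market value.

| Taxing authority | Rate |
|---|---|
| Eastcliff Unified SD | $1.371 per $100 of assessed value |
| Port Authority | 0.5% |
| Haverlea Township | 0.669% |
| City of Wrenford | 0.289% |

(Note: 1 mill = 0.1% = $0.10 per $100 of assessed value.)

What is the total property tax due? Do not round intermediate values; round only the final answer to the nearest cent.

Assessed value = $1,001,460 × 0.34 = $340,496.4
Eastcliff Unified SD: $340,496.4 × 0.01371 = $4,668.205644
Port Authority: $340,496.4 × 0.005 = $1,702.482
Haverlea Township: $340,496.4 × 0.00669 = $2,277.920916
City of Wrenford: $340,496.4 × 0.00289 = $984.034596
Total = $9,632.643156

$9,632.64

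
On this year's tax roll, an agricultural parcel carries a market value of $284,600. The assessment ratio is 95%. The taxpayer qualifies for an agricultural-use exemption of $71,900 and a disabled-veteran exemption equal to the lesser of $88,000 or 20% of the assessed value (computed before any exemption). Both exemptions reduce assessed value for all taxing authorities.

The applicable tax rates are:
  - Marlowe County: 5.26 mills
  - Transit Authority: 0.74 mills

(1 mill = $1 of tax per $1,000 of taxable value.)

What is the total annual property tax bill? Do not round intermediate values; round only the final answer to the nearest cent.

Assessed value = $284,600 × 0.95 = $270,370
Disabled-veteran exemption = min($88,000, 20% × $270,370) = min($88,000, $54,074) = $54,074 (percentage binds)
Taxable value = $270,370 − $71,900 − $54,074 = $144,396
Marlowe County: $144,396 × 0.00526 = $759.52296
Transit Authority: $144,396 × 0.00074 = $106.85304
Total = $866.376

$866.38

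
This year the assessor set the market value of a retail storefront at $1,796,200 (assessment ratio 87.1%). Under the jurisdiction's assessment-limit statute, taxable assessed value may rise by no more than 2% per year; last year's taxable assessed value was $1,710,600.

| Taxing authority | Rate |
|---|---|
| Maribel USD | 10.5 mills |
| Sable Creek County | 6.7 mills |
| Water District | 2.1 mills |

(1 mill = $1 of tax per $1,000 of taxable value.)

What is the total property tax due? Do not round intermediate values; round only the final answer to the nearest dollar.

Uncapped assessed value = $1,796,200 × 0.871 = $1,564,490.2
Cap limit = $1,710,600 × 1.02 = $1,744,812
Taxable assessed value = min($1,564,490.2, $1,744,812) = $1,564,490.2 (cap does not bind)
Maribel USD: $1,564,490.2 × 0.0105 = $16,427.1471
Sable Creek County: $1,564,490.2 × 0.0067 = $10,482.08434
Water District: $1,564,490.2 × 0.0021 = $3,285.42942
Total = $30,194.66086

$30,195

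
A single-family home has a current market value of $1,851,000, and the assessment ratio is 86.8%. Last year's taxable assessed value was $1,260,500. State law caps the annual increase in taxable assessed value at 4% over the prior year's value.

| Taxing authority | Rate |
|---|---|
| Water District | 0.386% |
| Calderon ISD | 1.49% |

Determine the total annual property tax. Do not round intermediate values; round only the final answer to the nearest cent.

$24,592.86

Uncapped assessed value = $1,851,000 × 0.868 = $1,606,668
Cap limit = $1,260,500 × 1.04 = $1,310,920
Taxable assessed value = min($1,606,668, $1,310,920) = $1,310,920 (cap binds)
Water District: $1,310,920 × 0.00386 = $5,060.1512
Calderon ISD: $1,310,920 × 0.0149 = $19,532.708
Total = $24,592.8592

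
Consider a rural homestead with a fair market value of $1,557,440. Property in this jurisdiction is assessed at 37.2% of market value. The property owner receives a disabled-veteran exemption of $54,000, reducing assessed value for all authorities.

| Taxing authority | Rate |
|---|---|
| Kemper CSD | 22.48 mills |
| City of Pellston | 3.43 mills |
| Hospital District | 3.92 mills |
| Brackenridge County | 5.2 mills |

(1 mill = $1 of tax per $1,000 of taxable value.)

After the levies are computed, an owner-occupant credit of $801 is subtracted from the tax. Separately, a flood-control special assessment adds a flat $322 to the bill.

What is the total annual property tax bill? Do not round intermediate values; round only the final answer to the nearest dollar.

Assessed value = $1,557,440 × 0.372 = $579,367.68
Taxable value = $579,367.68 − $54,000 = $525,367.68
Kemper CSD: $525,367.68 × 0.02248 = $11,810.2654464
City of Pellston: $525,367.68 × 0.00343 = $1,802.0111424
Hospital District: $525,367.68 × 0.00392 = $2,059.4413056
Brackenridge County: $525,367.68 × 0.0052 = $2,731.911936
Levies subtotal = $18,403.6298304
After credit = $18,403.6298304 − $801 = $17,602.6298304
Total = $17,602.6298304 + $322 = $17,924.6298304

$17,925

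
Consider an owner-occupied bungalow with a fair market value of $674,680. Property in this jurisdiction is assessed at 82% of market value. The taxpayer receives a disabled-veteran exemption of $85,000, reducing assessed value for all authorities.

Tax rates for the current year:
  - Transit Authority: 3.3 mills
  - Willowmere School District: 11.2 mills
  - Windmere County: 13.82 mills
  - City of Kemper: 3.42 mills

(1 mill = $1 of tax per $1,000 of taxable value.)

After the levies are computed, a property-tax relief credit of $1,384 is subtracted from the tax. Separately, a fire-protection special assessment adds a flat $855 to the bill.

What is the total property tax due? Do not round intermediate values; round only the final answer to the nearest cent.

Assessed value = $674,680 × 0.82 = $553,237.6
Taxable value = $553,237.6 − $85,000 = $468,237.6
Transit Authority: $468,237.6 × 0.0033 = $1,545.18408
Willowmere School District: $468,237.6 × 0.0112 = $5,244.26112
Windmere County: $468,237.6 × 0.01382 = $6,471.043632
City of Kemper: $468,237.6 × 0.00342 = $1,601.372592
Levies subtotal = $14,861.861424
After credit = $14,861.861424 − $1,384 = $13,477.861424
Total = $13,477.861424 + $855 = $14,332.861424

$14,332.86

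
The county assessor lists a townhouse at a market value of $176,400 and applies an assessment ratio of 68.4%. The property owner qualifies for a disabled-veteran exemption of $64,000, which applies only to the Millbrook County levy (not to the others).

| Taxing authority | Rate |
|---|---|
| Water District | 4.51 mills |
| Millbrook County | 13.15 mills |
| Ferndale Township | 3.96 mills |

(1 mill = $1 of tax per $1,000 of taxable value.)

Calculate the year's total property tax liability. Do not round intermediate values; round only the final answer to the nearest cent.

$1,767.02

Assessed value = $176,400 × 0.684 = $120,657.6
Water District: $120,657.6 × 0.00451 = $544.165776
Millbrook County: ($120,657.6 − $64,000) × 0.01315 = $56,657.6 × 0.01315 = $745.04744
Ferndale Township: $120,657.6 × 0.00396 = $477.804096
Total = $1,767.017312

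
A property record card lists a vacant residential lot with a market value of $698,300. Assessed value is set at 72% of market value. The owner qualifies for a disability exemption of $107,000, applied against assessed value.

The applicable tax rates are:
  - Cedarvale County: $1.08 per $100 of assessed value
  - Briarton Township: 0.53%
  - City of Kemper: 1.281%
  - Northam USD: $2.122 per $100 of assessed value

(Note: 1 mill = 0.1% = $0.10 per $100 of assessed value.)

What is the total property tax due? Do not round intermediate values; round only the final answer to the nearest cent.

Assessed value = $698,300 × 0.72 = $502,776
Taxable value = $502,776 − $107,000 = $395,776
Cedarvale County: $395,776 × 0.0108 = $4,274.3808
Briarton Township: $395,776 × 0.0053 = $2,097.6128
City of Kemper: $395,776 × 0.01281 = $5,069.89056
Northam USD: $395,776 × 0.02122 = $8,398.36672
Total = $19,840.25088

$19,840.25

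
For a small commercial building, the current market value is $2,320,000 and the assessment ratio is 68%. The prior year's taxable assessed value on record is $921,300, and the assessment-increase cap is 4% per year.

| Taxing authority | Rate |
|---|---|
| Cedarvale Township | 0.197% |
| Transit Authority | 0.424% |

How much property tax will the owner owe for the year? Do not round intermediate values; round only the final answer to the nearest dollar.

$5,950

Uncapped assessed value = $2,320,000 × 0.68 = $1,577,600
Cap limit = $921,300 × 1.04 = $958,152
Taxable assessed value = min($1,577,600, $958,152) = $958,152 (cap binds)
Cedarvale Township: $958,152 × 0.00197 = $1,887.55944
Transit Authority: $958,152 × 0.00424 = $4,062.56448
Total = $5,950.12392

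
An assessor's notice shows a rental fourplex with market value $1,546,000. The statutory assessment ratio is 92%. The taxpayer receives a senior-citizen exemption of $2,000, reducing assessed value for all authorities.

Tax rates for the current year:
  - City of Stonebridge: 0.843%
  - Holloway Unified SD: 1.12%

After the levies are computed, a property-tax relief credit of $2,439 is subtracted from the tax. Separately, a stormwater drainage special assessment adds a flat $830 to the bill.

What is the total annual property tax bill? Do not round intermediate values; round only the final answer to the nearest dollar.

$26,272

Assessed value = $1,546,000 × 0.92 = $1,422,320
Taxable value = $1,422,320 − $2,000 = $1,420,320
City of Stonebridge: $1,420,320 × 0.00843 = $11,973.2976
Holloway Unified SD: $1,420,320 × 0.0112 = $15,907.584
Levies subtotal = $27,880.8816
After credit = $27,880.8816 − $2,439 = $25,441.8816
Total = $25,441.8816 + $830 = $26,271.8816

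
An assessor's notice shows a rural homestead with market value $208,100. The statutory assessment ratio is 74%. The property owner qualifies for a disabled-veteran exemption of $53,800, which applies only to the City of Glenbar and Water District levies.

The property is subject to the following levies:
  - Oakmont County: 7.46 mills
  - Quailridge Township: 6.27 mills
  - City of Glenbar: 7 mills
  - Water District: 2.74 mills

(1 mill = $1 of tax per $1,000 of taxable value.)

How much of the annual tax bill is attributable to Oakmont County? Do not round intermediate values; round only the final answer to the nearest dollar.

$1,149

Assessed value = $208,100 × 0.74 = $153,994
Oakmont County taxable value = $153,994 (exemption does not apply)
Oakmont County levy = $153,994 × 0.00746 = $1,148.79524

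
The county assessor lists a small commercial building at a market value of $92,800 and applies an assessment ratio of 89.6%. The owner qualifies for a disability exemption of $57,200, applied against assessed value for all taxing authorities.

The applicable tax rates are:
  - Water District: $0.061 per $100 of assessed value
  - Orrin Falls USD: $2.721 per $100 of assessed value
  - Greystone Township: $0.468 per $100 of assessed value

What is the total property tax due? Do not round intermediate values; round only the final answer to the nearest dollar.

Assessed value = $92,800 × 0.896 = $83,148.8
Taxable value = $83,148.8 − $57,200 = $25,948.8
Water District: $25,948.8 × 0.00061 = $15.828768
Orrin Falls USD: $25,948.8 × 0.02721 = $706.066848
Greystone Township: $25,948.8 × 0.00468 = $121.440384
Total = $15.828768 + $706.066848 + $121.440384 = $843.336

$843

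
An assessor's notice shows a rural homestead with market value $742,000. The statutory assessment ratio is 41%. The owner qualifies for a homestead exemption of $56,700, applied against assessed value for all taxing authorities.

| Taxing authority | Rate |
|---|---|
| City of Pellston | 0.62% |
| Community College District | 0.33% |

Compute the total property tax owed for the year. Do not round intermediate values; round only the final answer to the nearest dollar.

$2,351

Assessed value = $742,000 × 0.41 = $304,220
Taxable value = $304,220 − $56,700 = $247,520
City of Pellston: $247,520 × 0.0062 = $1,534.624
Community College District: $247,520 × 0.0033 = $816.816
Total = $1,534.624 + $816.816 = $2,351.44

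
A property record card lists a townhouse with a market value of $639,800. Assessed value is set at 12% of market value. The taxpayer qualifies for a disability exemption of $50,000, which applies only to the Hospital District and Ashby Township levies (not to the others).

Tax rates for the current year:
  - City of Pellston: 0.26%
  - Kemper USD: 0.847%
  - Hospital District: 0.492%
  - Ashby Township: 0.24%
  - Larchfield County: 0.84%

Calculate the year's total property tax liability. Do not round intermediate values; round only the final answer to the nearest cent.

Assessed value = $639,800 × 0.12 = $76,776
City of Pellston: $76,776 × 0.0026 = $199.6176
Kemper USD: $76,776 × 0.00847 = $650.29272
Hospital District: ($76,776 − $50,000) × 0.00492 = $26,776 × 0.00492 = $131.73792
Ashby Township: ($76,776 − $50,000) × 0.0024 = $26,776 × 0.0024 = $64.2624
Larchfield County: $76,776 × 0.0084 = $644.9184
Total = $1,690.82904

$1,690.83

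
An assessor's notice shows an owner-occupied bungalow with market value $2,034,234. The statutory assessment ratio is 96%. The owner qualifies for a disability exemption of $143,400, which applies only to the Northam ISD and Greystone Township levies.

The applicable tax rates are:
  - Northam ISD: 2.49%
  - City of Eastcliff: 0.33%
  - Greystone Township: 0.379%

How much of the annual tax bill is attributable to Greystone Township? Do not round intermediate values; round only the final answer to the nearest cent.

Assessed value = $2,034,234 × 0.96 = $1,952,864.64
Greystone Township taxable value = $1,952,864.64 − $143,400 = $1,809,464.64
Greystone Township levy = $1,809,464.64 × 0.00379 = $6,857.8709856

$6,857.87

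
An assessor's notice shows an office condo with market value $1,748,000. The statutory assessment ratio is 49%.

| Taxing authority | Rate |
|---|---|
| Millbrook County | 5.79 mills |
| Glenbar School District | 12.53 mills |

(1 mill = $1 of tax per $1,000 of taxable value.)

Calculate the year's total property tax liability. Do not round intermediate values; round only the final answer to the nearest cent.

Assessed value = $1,748,000 × 0.49 = $856,520
Millbrook County: $856,520 × 0.00579 = $4,959.2508
Glenbar School District: $856,520 × 0.01253 = $10,732.1956
Total = $4,959.2508 + $10,732.1956 = $15,691.4464

$15,691.45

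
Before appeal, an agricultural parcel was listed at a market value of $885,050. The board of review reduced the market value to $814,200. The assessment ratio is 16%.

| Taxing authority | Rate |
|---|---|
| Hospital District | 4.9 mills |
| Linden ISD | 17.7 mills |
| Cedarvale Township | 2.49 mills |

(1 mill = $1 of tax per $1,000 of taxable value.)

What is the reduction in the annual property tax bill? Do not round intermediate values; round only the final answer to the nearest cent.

Old assessed value = $885,050 × 0.16 = $141,608
New assessed value = $814,200 × 0.16 = $130,272
Combined rate = 0.0049 + 0.0177 + 0.00249 = 0.02509
Old tax = $141,608 × 0.02509 = $3,552.94472
New tax = $130,272 × 0.02509 = $3,268.52448
Reduction = $3,552.94472 − $3,268.52448 = $284.42024

$284.42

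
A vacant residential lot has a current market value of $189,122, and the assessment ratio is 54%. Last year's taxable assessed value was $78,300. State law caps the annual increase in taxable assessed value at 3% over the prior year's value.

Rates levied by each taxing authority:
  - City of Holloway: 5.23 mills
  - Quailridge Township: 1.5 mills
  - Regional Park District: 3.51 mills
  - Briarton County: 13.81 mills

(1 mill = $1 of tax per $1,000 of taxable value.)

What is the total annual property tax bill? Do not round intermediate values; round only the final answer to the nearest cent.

Uncapped assessed value = $189,122 × 0.54 = $102,125.88
Cap limit = $78,300 × 1.03 = $80,649
Taxable assessed value = min($102,125.88, $80,649) = $80,649 (cap binds)
City of Holloway: $80,649 × 0.00523 = $421.79427
Quailridge Township: $80,649 × 0.0015 = $120.9735
Regional Park District: $80,649 × 0.00351 = $283.07799
Briarton County: $80,649 × 0.01381 = $1,113.76269
Total = $1,939.60845

$1,939.61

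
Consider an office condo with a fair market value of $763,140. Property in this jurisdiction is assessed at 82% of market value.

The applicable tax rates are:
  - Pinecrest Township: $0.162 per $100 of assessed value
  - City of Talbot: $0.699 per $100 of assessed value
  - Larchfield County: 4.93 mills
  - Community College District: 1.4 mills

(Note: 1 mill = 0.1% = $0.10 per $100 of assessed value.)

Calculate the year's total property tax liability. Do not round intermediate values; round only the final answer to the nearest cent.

$9,349.08

Assessed value = $763,140 × 0.82 = $625,774.8
Pinecrest Township: $625,774.8 × 0.00162 = $1,013.755176
City of Talbot: $625,774.8 × 0.00699 = $4,374.165852
Larchfield County: $625,774.8 × 0.00493 = $3,085.069764
Community College District: $625,774.8 × 0.0014 = $876.08472
Total = $9,349.075512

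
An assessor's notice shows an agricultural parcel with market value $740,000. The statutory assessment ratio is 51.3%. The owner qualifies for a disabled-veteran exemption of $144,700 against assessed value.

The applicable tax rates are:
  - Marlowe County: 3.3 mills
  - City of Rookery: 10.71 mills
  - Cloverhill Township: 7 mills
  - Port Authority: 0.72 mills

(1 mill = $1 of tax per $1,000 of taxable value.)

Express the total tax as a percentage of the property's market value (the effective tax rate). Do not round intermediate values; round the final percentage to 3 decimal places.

Assessed value = $740,000 × 0.513 = $379,620
Taxable value = $379,620 − $144,700 = $234,920
Marlowe County: $234,920 × 0.0033 = $775.236
City of Rookery: $234,920 × 0.01071 = $2,515.9932
Cloverhill Township: $234,920 × 0.007 = $1,644.44
Port Authority: $234,920 × 0.00072 = $169.1424
Total tax = $5,104.8116
Effective rate = $5,104.8116 ÷ $740,000 = 0.690% of market value

0.690%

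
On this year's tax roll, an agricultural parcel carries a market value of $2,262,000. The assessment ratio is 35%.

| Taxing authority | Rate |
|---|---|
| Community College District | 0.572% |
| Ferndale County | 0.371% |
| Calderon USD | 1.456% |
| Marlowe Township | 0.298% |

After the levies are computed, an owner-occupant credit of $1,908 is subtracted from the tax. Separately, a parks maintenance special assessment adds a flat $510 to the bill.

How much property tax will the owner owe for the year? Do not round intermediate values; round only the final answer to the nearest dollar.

Assessed value = $2,262,000 × 0.35 = $791,700
Community College District: $791,700 × 0.00572 = $4,528.524
Ferndale County: $791,700 × 0.00371 = $2,937.207
Calderon USD: $791,700 × 0.01456 = $11,527.152
Marlowe Township: $791,700 × 0.00298 = $2,359.266
Levies subtotal = $21,352.149
After credit = $21,352.149 − $1,908 = $19,444.149
Total = $19,444.149 + $510 = $19,954.149

$19,954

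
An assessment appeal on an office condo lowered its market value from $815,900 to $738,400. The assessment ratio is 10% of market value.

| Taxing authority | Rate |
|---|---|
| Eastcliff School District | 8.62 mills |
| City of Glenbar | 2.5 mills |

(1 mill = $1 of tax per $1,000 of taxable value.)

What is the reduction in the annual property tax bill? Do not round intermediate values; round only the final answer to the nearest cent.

$86.18

Old assessed value = $815,900 × 0.1 = $81,590
New assessed value = $738,400 × 0.1 = $73,840
Combined rate = 0.00862 + 0.0025 = 0.01112
Old tax = $81,590 × 0.01112 = $907.2808
New tax = $73,840 × 0.01112 = $821.1008
Reduction = $907.2808 − $821.1008 = $86.18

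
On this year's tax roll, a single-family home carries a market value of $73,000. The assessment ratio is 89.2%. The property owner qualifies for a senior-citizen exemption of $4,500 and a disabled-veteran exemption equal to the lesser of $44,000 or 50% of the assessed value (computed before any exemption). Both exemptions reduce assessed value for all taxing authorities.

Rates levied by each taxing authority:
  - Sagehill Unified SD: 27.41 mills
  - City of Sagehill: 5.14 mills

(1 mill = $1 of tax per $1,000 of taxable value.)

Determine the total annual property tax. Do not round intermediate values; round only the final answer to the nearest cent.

$913.29

Assessed value = $73,000 × 0.892 = $65,116
Disabled-veteran exemption = min($44,000, 50% × $65,116) = min($44,000, $32,558) = $32,558 (percentage binds)
Taxable value = $65,116 − $4,500 − $32,558 = $28,058
Sagehill Unified SD: $28,058 × 0.02741 = $769.06978
City of Sagehill: $28,058 × 0.00514 = $144.21812
Total = $913.2879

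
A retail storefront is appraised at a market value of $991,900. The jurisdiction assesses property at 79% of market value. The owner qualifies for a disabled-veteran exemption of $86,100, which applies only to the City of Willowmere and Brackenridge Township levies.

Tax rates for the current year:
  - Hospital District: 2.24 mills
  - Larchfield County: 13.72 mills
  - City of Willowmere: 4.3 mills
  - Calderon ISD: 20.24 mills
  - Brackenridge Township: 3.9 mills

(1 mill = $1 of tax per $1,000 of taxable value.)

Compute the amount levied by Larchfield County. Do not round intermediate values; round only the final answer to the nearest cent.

Assessed value = $991,900 × 0.79 = $783,601
Larchfield County taxable value = $783,601 (exemption does not apply)
Larchfield County levy = $783,601 × 0.01372 = $10,751.00572

$10,751.01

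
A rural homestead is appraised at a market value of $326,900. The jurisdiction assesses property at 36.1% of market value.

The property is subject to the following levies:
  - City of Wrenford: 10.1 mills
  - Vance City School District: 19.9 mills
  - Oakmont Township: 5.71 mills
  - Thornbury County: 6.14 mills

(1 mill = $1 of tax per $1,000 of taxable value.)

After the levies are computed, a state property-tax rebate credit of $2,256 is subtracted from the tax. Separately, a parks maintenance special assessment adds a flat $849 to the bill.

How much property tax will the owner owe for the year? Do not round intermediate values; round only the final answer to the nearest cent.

Assessed value = $326,900 × 0.361 = $118,010.9
City of Wrenford: $118,010.9 × 0.0101 = $1,191.91009
Vance City School District: $118,010.9 × 0.0199 = $2,348.41691
Oakmont Township: $118,010.9 × 0.00571 = $673.842239
Thornbury County: $118,010.9 × 0.00614 = $724.586926
Levies subtotal = $4,938.756165
After credit = $4,938.756165 − $2,256 = $2,682.756165
Total = $2,682.756165 + $849 = $3,531.756165

$3,531.76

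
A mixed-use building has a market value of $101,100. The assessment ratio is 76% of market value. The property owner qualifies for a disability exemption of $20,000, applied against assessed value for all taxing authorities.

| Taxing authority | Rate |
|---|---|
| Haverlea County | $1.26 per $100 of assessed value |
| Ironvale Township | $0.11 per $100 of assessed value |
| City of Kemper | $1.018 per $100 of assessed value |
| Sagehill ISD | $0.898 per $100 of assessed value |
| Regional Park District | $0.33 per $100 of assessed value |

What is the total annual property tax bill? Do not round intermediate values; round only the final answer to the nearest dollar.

Assessed value = $101,100 × 0.76 = $76,836
Taxable value = $76,836 − $20,000 = $56,836
Haverlea County: $56,836 × 0.0126 = $716.1336
Ironvale Township: $56,836 × 0.0011 = $62.5196
City of Kemper: $56,836 × 0.01018 = $578.59048
Sagehill ISD: $56,836 × 0.00898 = $510.38728
Regional Park District: $56,836 × 0.0033 = $187.5588
Total = $716.1336 + $62.5196 + $578.59048 + $510.38728 + $187.5588 = $2,055.18976

$2,055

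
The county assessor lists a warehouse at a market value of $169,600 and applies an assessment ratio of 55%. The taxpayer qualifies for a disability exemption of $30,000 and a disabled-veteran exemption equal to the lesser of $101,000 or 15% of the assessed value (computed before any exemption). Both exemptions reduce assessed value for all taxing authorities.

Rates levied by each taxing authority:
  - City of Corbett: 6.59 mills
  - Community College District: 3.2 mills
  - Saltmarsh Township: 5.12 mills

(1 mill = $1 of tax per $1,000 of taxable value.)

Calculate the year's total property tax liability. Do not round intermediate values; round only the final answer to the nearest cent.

Assessed value = $169,600 × 0.55 = $93,280
Disabled-veteran exemption = min($101,000, 15% × $93,280) = min($101,000, $13,992) = $13,992 (percentage binds)
Taxable value = $93,280 − $30,000 − $13,992 = $49,288
City of Corbett: $49,288 × 0.00659 = $324.80792
Community College District: $49,288 × 0.0032 = $157.7216
Saltmarsh Township: $49,288 × 0.00512 = $252.35456
Total = $734.88408

$734.88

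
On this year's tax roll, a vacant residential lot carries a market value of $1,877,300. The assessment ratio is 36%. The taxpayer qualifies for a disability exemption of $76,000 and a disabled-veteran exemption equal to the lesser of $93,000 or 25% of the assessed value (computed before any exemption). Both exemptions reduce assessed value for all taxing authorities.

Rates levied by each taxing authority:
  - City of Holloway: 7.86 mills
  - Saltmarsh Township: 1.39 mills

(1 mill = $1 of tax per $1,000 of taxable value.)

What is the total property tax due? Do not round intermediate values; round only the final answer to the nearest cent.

Assessed value = $1,877,300 × 0.36 = $675,828
Disabled-veteran exemption = min($93,000, 25% × $675,828) = min($93,000, $168,957) = $93,000 (dollar cap binds)
Taxable value = $675,828 − $76,000 − $93,000 = $506,828
City of Holloway: $506,828 × 0.00786 = $3,983.66808
Saltmarsh Township: $506,828 × 0.00139 = $704.49092
Total = $4,688.159

$4,688.16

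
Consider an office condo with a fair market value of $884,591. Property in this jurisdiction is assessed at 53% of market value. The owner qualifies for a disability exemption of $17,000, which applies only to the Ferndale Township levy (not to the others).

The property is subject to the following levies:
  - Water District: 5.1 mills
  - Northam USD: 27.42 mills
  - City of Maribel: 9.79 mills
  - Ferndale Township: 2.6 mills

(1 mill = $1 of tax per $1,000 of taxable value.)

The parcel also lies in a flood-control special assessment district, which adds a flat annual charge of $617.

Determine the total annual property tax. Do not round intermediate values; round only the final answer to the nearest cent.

Assessed value = $884,591 × 0.53 = $468,833.23
Water District: $468,833.23 × 0.0051 = $2,391.049473
Northam USD: $468,833.23 × 0.02742 = $12,855.4071666
City of Maribel: $468,833.23 × 0.00979 = $4,589.8773217
Ferndale Township: ($468,833.23 − $17,000) × 0.0026 = $451,833.23 × 0.0026 = $1,174.766398
Levies subtotal = $21,011.1003593
Total = $21,011.1003593 + $617 = $21,628.1003593

$21,628.10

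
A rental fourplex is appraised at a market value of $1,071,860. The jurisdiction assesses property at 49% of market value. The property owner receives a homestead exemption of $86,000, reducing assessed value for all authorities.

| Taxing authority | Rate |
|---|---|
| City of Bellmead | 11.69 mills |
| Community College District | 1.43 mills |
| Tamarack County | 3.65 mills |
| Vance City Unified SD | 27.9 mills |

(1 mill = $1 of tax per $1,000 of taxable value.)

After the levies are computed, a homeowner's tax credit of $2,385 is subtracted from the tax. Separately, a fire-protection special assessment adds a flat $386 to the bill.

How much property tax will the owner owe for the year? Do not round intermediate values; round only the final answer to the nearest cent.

$17,620.57

Assessed value = $1,071,860 × 0.49 = $525,211.4
Taxable value = $525,211.4 − $86,000 = $439,211.4
City of Bellmead: $439,211.4 × 0.01169 = $5,134.381266
Community College District: $439,211.4 × 0.00143 = $628.072302
Tamarack County: $439,211.4 × 0.00365 = $1,603.12161
Vance City Unified SD: $439,211.4 × 0.0279 = $12,253.99806
Levies subtotal = $19,619.573238
After credit = $19,619.573238 − $2,385 = $17,234.573238
Total = $17,234.573238 + $386 = $17,620.573238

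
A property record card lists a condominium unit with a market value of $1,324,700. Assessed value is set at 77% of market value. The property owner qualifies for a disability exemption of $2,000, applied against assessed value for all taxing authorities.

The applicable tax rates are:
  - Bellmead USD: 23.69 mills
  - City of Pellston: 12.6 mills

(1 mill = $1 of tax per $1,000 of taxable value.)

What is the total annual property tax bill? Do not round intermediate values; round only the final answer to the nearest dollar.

Assessed value = $1,324,700 × 0.77 = $1,020,019
Taxable value = $1,020,019 − $2,000 = $1,018,019
Bellmead USD: $1,018,019 × 0.02369 = $24,116.87011
City of Pellston: $1,018,019 × 0.0126 = $12,827.0394
Total = $24,116.87011 + $12,827.0394 = $36,943.90951

$36,944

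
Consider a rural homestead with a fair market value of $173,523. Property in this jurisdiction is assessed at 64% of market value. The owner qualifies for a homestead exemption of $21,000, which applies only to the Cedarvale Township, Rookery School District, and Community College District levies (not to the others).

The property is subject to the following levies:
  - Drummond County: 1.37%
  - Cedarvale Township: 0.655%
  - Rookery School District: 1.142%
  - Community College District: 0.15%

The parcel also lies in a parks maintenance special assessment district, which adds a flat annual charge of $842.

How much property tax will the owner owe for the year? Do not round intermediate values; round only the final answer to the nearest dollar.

$4,117

Assessed value = $173,523 × 0.64 = $111,054.72
Drummond County: $111,054.72 × 0.0137 = $1,521.449664
Cedarvale Township: ($111,054.72 − $21,000) × 0.00655 = $90,054.72 × 0.00655 = $589.858416
Rookery School District: ($111,054.72 − $21,000) × 0.01142 = $90,054.72 × 0.01142 = $1,028.4249024
Community College District: ($111,054.72 − $21,000) × 0.0015 = $90,054.72 × 0.0015 = $135.08208
Levies subtotal = $3,274.8150624
Total = $3,274.8150624 + $842 = $4,116.8150624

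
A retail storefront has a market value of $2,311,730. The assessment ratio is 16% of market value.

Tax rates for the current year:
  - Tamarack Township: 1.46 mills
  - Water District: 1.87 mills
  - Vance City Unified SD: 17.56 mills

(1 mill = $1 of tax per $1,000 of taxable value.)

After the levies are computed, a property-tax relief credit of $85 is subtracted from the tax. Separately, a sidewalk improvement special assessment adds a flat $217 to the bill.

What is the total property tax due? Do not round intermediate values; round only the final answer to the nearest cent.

Assessed value = $2,311,730 × 0.16 = $369,876.8
Tamarack Township: $369,876.8 × 0.00146 = $540.020128
Water District: $369,876.8 × 0.00187 = $691.669616
Vance City Unified SD: $369,876.8 × 0.01756 = $6,495.036608
Levies subtotal = $7,726.726352
After credit = $7,726.726352 − $85 = $7,641.726352
Total = $7,641.726352 + $217 = $7,858.726352

$7,858.73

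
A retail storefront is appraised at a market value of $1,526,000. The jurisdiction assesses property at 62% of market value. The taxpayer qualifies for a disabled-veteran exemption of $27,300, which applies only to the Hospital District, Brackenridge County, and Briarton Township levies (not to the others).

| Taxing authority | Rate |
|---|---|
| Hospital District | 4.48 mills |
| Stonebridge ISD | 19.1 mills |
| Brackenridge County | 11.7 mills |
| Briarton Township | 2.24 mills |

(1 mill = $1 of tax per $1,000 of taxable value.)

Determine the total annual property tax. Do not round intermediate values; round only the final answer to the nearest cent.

$34,995.56

Assessed value = $1,526,000 × 0.62 = $946,120
Hospital District: ($946,120 − $27,300) × 0.00448 = $918,820 × 0.00448 = $4,116.3136
Stonebridge ISD: $946,120 × 0.0191 = $18,070.892
Brackenridge County: ($946,120 − $27,300) × 0.0117 = $918,820 × 0.0117 = $10,750.194
Briarton Township: ($946,120 − $27,300) × 0.00224 = $918,820 × 0.00224 = $2,058.1568
Total = $34,995.5564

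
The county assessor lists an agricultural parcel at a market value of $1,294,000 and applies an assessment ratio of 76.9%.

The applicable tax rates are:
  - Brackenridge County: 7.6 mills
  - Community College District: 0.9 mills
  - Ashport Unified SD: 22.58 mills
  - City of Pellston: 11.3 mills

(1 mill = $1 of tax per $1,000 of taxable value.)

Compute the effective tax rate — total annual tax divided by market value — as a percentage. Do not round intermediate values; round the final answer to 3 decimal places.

3.259%

Assessed value = $1,294,000 × 0.769 = $995,086
Brackenridge County: $995,086 × 0.0076 = $7,562.6536
Community College District: $995,086 × 0.0009 = $895.5774
Ashport Unified SD: $995,086 × 0.02258 = $22,469.04188
City of Pellston: $995,086 × 0.0113 = $11,244.4718
Total tax = $42,171.74468
Effective rate = $42,171.74468 ÷ $1,294,000 = 3.259% of market value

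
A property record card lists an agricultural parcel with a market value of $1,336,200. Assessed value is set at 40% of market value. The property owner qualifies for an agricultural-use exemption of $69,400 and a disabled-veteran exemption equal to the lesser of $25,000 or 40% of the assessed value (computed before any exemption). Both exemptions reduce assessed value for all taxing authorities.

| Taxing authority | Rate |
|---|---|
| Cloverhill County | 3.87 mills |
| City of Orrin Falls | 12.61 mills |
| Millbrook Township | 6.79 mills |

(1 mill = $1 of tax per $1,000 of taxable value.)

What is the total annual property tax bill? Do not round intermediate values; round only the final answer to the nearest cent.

Assessed value = $1,336,200 × 0.4 = $534,480
Disabled-veteran exemption = min($25,000, 40% × $534,480) = min($25,000, $213,792) = $25,000 (dollar cap binds)
Taxable value = $534,480 − $69,400 − $25,000 = $440,080
Cloverhill County: $440,080 × 0.00387 = $1,703.1096
City of Orrin Falls: $440,080 × 0.01261 = $5,549.4088
Millbrook Township: $440,080 × 0.00679 = $2,988.1432
Total = $10,240.6616

$10,240.66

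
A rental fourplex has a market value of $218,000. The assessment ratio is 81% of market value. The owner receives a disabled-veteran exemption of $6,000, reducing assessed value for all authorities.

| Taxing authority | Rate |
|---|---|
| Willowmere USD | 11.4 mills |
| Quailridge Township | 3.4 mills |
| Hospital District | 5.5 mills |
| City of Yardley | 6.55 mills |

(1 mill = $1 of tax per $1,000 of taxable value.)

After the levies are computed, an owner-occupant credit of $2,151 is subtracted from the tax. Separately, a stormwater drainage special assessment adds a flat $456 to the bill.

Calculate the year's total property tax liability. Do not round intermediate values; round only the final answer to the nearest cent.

Assessed value = $218,000 × 0.81 = $176,580
Taxable value = $176,580 − $6,000 = $170,580
Willowmere USD: $170,580 × 0.0114 = $1,944.612
Quailridge Township: $170,580 × 0.0034 = $579.972
Hospital District: $170,580 × 0.0055 = $938.19
City of Yardley: $170,580 × 0.00655 = $1,117.299
Levies subtotal = $4,580.073
After credit = $4,580.073 − $2,151 = $2,429.073
Total = $2,429.073 + $456 = $2,885.073

$2,885.07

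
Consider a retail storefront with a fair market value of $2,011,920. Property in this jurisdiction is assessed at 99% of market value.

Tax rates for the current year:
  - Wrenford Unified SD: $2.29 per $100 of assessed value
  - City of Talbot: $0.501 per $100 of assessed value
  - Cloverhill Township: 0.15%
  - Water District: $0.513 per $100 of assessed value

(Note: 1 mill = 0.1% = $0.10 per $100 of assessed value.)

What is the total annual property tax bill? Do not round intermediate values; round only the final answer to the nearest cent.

$68,796.80

Assessed value = $2,011,920 × 0.99 = $1,991,800.8
Wrenford Unified SD: $1,991,800.8 × 0.0229 = $45,612.23832
City of Talbot: $1,991,800.8 × 0.00501 = $9,978.922008
Cloverhill Township: $1,991,800.8 × 0.0015 = $2,987.7012
Water District: $1,991,800.8 × 0.00513 = $10,217.938104
Total = $68,796.799632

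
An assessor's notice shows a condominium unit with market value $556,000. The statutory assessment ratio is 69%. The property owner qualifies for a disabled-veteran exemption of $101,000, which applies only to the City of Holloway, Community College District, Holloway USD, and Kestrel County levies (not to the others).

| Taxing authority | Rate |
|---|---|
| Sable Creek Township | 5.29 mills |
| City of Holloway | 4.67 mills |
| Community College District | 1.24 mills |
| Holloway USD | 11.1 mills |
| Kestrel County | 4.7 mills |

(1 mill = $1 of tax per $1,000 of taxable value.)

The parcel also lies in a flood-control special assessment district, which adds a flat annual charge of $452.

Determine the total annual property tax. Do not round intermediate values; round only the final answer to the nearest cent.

$8,617.57

Assessed value = $556,000 × 0.69 = $383,640
Sable Creek Township: $383,640 × 0.00529 = $2,029.4556
City of Holloway: ($383,640 − $101,000) × 0.00467 = $282,640 × 0.00467 = $1,319.9288
Community College District: ($383,640 − $101,000) × 0.00124 = $282,640 × 0.00124 = $350.4736
Holloway USD: ($383,640 − $101,000) × 0.0111 = $282,640 × 0.0111 = $3,137.304
Kestrel County: ($383,640 − $101,000) × 0.0047 = $282,640 × 0.0047 = $1,328.408
Levies subtotal = $8,165.57
Total = $8,165.57 + $452 = $8,617.57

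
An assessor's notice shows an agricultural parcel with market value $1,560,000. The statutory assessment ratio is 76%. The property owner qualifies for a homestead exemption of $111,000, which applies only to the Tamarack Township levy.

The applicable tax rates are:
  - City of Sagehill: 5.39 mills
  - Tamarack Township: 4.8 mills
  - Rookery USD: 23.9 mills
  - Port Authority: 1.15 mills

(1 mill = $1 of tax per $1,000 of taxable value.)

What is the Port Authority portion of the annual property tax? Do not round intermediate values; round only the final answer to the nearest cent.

$1,363.44

Assessed value = $1,560,000 × 0.76 = $1,185,600
Port Authority taxable value = $1,185,600 (exemption does not apply)
Port Authority levy = $1,185,600 × 0.00115 = $1,363.44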